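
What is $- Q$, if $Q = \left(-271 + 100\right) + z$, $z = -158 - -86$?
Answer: $243$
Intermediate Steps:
$z = -72$ ($z = -158 + 86 = -72$)
$Q = -243$ ($Q = \left(-271 + 100\right) - 72 = -171 - 72 = -243$)
$- Q = \left(-1\right) \left(-243\right) = 243$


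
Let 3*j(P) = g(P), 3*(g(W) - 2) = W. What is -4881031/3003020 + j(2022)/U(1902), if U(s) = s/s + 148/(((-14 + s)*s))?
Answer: 603103767884749/2696054298620 ≈ 223.70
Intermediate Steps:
g(W) = 2 + W/3
j(P) = 2/3 + P/9 (j(P) = (2 + P/3)/3 = 2/3 + P/9)
U(s) = 1 + 148/(s*(-14 + s)) (U(s) = 1 + 148/((s*(-14 + s))) = 1 + 148*(1/(s*(-14 + s))) = 1 + 148/(s*(-14 + s)))
-4881031/3003020 + j(2022)/U(1902) = -4881031/3003020 + (2/3 + (1/9)*2022)/(((148 + 1902**2 - 14*1902)/(1902*(-14 + 1902)))) = -4881031*1/3003020 + (2/3 + 674/3)/(((1/1902)*(148 + 3617604 - 26628)/1888)) = -4881031/3003020 + 676/(3*(((1/1902)*(1/1888)*3591124))) = -4881031/3003020 + 676/(3*(897781/897744)) = -4881031/3003020 + (676/3)*(897744/897781) = -4881031/3003020 + 202291648/897781 = 603103767884749/2696054298620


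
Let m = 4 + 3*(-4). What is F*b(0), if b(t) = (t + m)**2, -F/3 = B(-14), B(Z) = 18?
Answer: -3456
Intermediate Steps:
m = -8 (m = 4 - 12 = -8)
F = -54 (F = -3*18 = -54)
b(t) = (-8 + t)**2 (b(t) = (t - 8)**2 = (-8 + t)**2)
F*b(0) = -54*(-8 + 0)**2 = -54*(-8)**2 = -54*64 = -3456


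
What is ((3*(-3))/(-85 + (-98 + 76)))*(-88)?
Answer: -792/107 ≈ -7.4019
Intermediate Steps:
((3*(-3))/(-85 + (-98 + 76)))*(-88) = -9/(-85 - 22)*(-88) = -9/(-107)*(-88) = -9*(-1/107)*(-88) = (9/107)*(-88) = -792/107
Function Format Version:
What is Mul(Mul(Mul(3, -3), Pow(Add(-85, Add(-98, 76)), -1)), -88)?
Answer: Rational(-792, 107) ≈ -7.4019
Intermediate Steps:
Mul(Mul(Mul(3, -3), Pow(Add(-85, Add(-98, 76)), -1)), -88) = Mul(Mul(-9, Pow(Add(-85, -22), -1)), -88) = Mul(Mul(-9, Pow(-107, -1)), -88) = Mul(Mul(-9, Rational(-1, 107)), -88) = Mul(Rational(9, 107), -88) = Rational(-792, 107)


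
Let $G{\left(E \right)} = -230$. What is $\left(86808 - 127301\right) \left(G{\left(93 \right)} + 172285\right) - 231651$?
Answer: $-6967254766$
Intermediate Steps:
$\left(86808 - 127301\right) \left(G{\left(93 \right)} + 172285\right) - 231651 = \left(86808 - 127301\right) \left(-230 + 172285\right) - 231651 = \left(-40493\right) 172055 - 231651 = -6967023115 - 231651 = -6967254766$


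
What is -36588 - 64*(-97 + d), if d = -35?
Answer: -28140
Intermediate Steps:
-36588 - 64*(-97 + d) = -36588 - 64*(-97 - 35) = -36588 - 64*(-132) = -36588 + 8448 = -28140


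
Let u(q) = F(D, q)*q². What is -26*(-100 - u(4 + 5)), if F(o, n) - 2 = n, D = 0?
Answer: 25766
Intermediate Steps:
F(o, n) = 2 + n
u(q) = q²*(2 + q) (u(q) = (2 + q)*q² = q²*(2 + q))
-26*(-100 - u(4 + 5)) = -26*(-100 - (4 + 5)²*(2 + (4 + 5))) = -26*(-100 - 9²*(2 + 9)) = -26*(-100 - 81*11) = -26*(-100 - 1*891) = -26*(-100 - 891) = -26*(-991) = 25766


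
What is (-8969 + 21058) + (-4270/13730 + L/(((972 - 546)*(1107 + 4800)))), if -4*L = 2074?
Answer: 83532657912479/6909984972 ≈ 12089.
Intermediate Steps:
L = -1037/2 (L = -¼*2074 = -1037/2 ≈ -518.50)
(-8969 + 21058) + (-4270/13730 + L/(((972 - 546)*(1107 + 4800)))) = (-8969 + 21058) + (-4270/13730 - 1037*1/((972 - 546)*(1107 + 4800))/2) = 12089 + (-4270*1/13730 - 1037/(2*(426*5907))) = 12089 + (-427/1373 - 1037/2/2516382) = 12089 + (-427/1373 - 1037/2*1/2516382) = 12089 + (-427/1373 - 1037/5032764) = 12089 - 2150414029/6909984972 = 83532657912479/6909984972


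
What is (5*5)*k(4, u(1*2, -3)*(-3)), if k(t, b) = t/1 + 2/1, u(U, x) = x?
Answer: 150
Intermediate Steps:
k(t, b) = 2 + t (k(t, b) = t*1 + 2*1 = t + 2 = 2 + t)
(5*5)*k(4, u(1*2, -3)*(-3)) = (5*5)*(2 + 4) = 25*6 = 150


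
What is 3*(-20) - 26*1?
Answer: -86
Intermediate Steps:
3*(-20) - 26*1 = -60 - 26 = -86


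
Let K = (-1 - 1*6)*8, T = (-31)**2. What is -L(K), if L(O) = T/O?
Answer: 961/56 ≈ 17.161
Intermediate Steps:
T = 961
K = -56 (K = (-1 - 6)*8 = -7*8 = -56)
L(O) = 961/O
-L(K) = -961/(-56) = -961*(-1)/56 = -1*(-961/56) = 961/56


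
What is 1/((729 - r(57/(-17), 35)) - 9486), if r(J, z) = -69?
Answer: -1/8688 ≈ -0.00011510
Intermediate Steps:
1/((729 - r(57/(-17), 35)) - 9486) = 1/((729 - 1*(-69)) - 9486) = 1/((729 + 69) - 9486) = 1/(798 - 9486) = 1/(-8688) = -1/8688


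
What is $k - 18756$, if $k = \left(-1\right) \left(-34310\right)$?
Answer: $15554$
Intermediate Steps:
$k = 34310$
$k - 18756 = 34310 - 18756 = 15554$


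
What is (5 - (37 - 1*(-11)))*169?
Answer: -7267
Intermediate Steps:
(5 - (37 - 1*(-11)))*169 = (5 - (37 + 11))*169 = (5 - 1*48)*169 = (5 - 48)*169 = -43*169 = -7267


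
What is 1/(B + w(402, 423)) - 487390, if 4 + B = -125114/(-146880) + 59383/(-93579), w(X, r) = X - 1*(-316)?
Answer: -797437679419234070/1636138783541 ≈ -4.8739e+5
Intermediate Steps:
w(X, r) = 316 + X (w(X, r) = X + 316 = 316 + X)
B = -8665611019/2290813920 (B = -4 + (-125114/(-146880) + 59383/(-93579)) = -4 + (-125114*(-1/146880) + 59383*(-1/93579)) = -4 + (62557/73440 - 59383/93579) = -4 + 497644661/2290813920 = -8665611019/2290813920 ≈ -3.7828)
1/(B + w(402, 423)) - 487390 = 1/(-8665611019/2290813920 + (316 + 402)) - 487390 = 1/(-8665611019/2290813920 + 718) - 487390 = 1/(1636138783541/2290813920) - 487390 = 2290813920/1636138783541 - 487390 = -797437679419234070/1636138783541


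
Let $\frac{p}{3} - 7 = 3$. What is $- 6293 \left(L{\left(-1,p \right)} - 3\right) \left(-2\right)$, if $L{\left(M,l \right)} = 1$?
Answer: $-25172$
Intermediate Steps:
$p = 30$ ($p = 21 + 3 \cdot 3 = 21 + 9 = 30$)
$- 6293 \left(L{\left(-1,p \right)} - 3\right) \left(-2\right) = - 6293 \left(1 - 3\right) \left(-2\right) = - 6293 \left(\left(-2\right) \left(-2\right)\right) = \left(-6293\right) 4 = -25172$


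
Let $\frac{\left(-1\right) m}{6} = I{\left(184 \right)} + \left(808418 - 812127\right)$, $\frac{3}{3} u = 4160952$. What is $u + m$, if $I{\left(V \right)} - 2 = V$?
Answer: $4182090$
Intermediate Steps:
$u = 4160952$
$I{\left(V \right)} = 2 + V$
$m = 21138$ ($m = - 6 \left(\left(2 + 184\right) + \left(808418 - 812127\right)\right) = - 6 \left(186 - 3709\right) = \left(-6\right) \left(-3523\right) = 21138$)
$u + m = 4160952 + 21138 = 4182090$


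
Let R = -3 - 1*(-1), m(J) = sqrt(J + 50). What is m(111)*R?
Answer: -2*sqrt(161) ≈ -25.377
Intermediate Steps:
m(J) = sqrt(50 + J)
R = -2 (R = -3 + 1 = -2)
m(111)*R = sqrt(50 + 111)*(-2) = sqrt(161)*(-2) = -2*sqrt(161)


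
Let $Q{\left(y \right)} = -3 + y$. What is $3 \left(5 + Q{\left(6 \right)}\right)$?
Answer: $24$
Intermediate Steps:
$3 \left(5 + Q{\left(6 \right)}\right) = 3 \left(5 + \left(-3 + 6\right)\right) = 3 \left(5 + 3\right) = 3 \cdot 8 = 24$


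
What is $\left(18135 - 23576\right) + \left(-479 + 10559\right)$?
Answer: $4639$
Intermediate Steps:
$\left(18135 - 23576\right) + \left(-479 + 10559\right) = -5441 + 10080 = 4639$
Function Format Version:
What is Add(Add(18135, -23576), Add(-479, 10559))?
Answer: 4639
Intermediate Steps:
Add(Add(18135, -23576), Add(-479, 10559)) = Add(-5441, 10080) = 4639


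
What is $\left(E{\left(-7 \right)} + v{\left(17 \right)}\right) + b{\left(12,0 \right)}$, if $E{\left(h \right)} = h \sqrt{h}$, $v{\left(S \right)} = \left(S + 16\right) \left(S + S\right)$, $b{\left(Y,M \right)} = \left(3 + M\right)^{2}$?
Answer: $1131 - 7 i \sqrt{7} \approx 1131.0 - 18.52 i$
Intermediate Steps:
$v{\left(S \right)} = 2 S \left(16 + S\right)$ ($v{\left(S \right)} = \left(16 + S\right) 2 S = 2 S \left(16 + S\right)$)
$E{\left(h \right)} = h^{\frac{3}{2}}$
$\left(E{\left(-7 \right)} + v{\left(17 \right)}\right) + b{\left(12,0 \right)} = \left(\left(-7\right)^{\frac{3}{2}} + 2 \cdot 17 \left(16 + 17\right)\right) + \left(3 + 0\right)^{2} = \left(- 7 i \sqrt{7} + 2 \cdot 17 \cdot 33\right) + 3^{2} = \left(- 7 i \sqrt{7} + 1122\right) + 9 = \left(1122 - 7 i \sqrt{7}\right) + 9 = 1131 - 7 i \sqrt{7}$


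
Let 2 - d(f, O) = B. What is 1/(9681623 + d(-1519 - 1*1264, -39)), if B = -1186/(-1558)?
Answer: 779/7541985282 ≈ 1.0329e-7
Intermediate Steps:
B = 593/779 (B = -1186*(-1/1558) = 593/779 ≈ 0.76123)
d(f, O) = 965/779 (d(f, O) = 2 - 1*593/779 = 2 - 593/779 = 965/779)
1/(9681623 + d(-1519 - 1*1264, -39)) = 1/(9681623 + 965/779) = 1/(7541985282/779) = 779/7541985282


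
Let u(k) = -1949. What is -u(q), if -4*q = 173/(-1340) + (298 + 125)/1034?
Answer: 1949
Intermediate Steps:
q = -4127/58960 (q = -(173/(-1340) + (298 + 125)/1034)/4 = -(173*(-1/1340) + 423*(1/1034))/4 = -(-173/1340 + 9/22)/4 = -¼*4127/14740 = -4127/58960 ≈ -0.069997)
-u(q) = -1*(-1949) = 1949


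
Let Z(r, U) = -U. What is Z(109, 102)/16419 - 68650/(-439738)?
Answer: 13875783/92564849 ≈ 0.14990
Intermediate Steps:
Z(109, 102)/16419 - 68650/(-439738) = -1*102/16419 - 68650/(-439738) = -102*1/16419 - 68650*(-1/439738) = -34/5473 + 34325/219869 = 13875783/92564849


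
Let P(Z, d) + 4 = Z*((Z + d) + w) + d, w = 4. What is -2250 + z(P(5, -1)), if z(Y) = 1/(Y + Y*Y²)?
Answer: -96547499/42910 ≈ -2250.0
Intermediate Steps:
P(Z, d) = -4 + d + Z*(4 + Z + d) (P(Z, d) = -4 + (Z*((Z + d) + 4) + d) = -4 + (Z*(4 + Z + d) + d) = -4 + (d + Z*(4 + Z + d)) = -4 + d + Z*(4 + Z + d))
z(Y) = 1/(Y + Y³)
-2250 + z(P(5, -1)) = -2250 + 1/((-4 - 1 + 5² + 4*5 + 5*(-1)) + (-4 - 1 + 5² + 4*5 + 5*(-1))³) = -2250 + 1/((-4 - 1 + 25 + 20 - 5) + (-4 - 1 + 25 + 20 - 5)³) = -2250 + 1/(35 + 35³) = -2250 + 1/(35 + 42875) = -2250 + 1/42910 = -96547499/42910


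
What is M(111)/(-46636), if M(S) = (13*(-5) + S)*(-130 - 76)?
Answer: 2369/11659 ≈ 0.20319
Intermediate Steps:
M(S) = 13390 - 206*S (M(S) = (-65 + S)*(-206) = 13390 - 206*S)
M(111)/(-46636) = (13390 - 206*111)/(-46636) = (13390 - 22866)*(-1/46636) = -9476*(-1/46636) = 2369/11659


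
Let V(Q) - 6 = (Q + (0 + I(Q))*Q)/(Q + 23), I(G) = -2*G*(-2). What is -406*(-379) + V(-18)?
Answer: 770678/5 ≈ 1.5414e+5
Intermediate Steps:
I(G) = 4*G
V(Q) = 6 + (Q + 4*Q²)/(23 + Q) (V(Q) = 6 + (Q + (0 + 4*Q)*Q)/(Q + 23) = 6 + (Q + (4*Q)*Q)/(23 + Q) = 6 + (Q + 4*Q²)/(23 + Q))
-406*(-379) + V(-18) = -406*(-379) + (138 + 4*(-18)² + 7*(-18))/(23 - 18) = 153874 + (138 + 4*324 - 126)/5 = 153874 + (138 + 1296 - 126)/5 = 153874 + (⅕)*1308 = 153874 + 1308/5 = 770678/5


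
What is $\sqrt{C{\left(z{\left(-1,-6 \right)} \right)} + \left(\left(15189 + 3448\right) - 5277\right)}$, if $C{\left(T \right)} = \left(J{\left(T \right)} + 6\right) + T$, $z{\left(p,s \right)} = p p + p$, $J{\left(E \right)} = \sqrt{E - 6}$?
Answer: $\sqrt{13366 + i \sqrt{6}} \approx 115.61 + 0.011 i$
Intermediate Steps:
$J{\left(E \right)} = \sqrt{-6 + E}$
$z{\left(p,s \right)} = p + p^{2}$ ($z{\left(p,s \right)} = p^{2} + p = p + p^{2}$)
$C{\left(T \right)} = 6 + T + \sqrt{-6 + T}$ ($C{\left(T \right)} = \left(\sqrt{-6 + T} + 6\right) + T = \left(6 + \sqrt{-6 + T}\right) + T = 6 + T + \sqrt{-6 + T}$)
$\sqrt{C{\left(z{\left(-1,-6 \right)} \right)} + \left(\left(15189 + 3448\right) - 5277\right)} = \sqrt{\left(6 - \left(1 - 1\right) + \sqrt{-6 - \left(1 - 1\right)}\right) + \left(\left(15189 + 3448\right) - 5277\right)} = \sqrt{\left(6 - 0 + \sqrt{-6 - 0}\right) + \left(18637 - 5277\right)} = \sqrt{\left(6 + 0 + \sqrt{-6 + 0}\right) + 13360} = \sqrt{\left(6 + 0 + \sqrt{-6}\right) + 13360} = \sqrt{\left(6 + 0 + i \sqrt{6}\right) + 13360} = \sqrt{\left(6 + i \sqrt{6}\right) + 13360} = \sqrt{13366 + i \sqrt{6}}$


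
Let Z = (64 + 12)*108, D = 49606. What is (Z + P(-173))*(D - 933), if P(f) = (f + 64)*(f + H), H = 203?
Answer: 240347274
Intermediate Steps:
Z = 8208 (Z = 76*108 = 8208)
P(f) = (64 + f)*(203 + f) (P(f) = (f + 64)*(f + 203) = (64 + f)*(203 + f))
(Z + P(-173))*(D - 933) = (8208 + (12992 + (-173)² + 267*(-173)))*(49606 - 933) = (8208 + (12992 + 29929 - 46191))*48673 = (8208 - 3270)*48673 = 4938*48673 = 240347274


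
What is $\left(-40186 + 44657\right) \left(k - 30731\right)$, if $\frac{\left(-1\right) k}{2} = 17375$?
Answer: $-292765551$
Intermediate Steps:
$k = -34750$ ($k = \left(-2\right) 17375 = -34750$)
$\left(-40186 + 44657\right) \left(k - 30731\right) = \left(-40186 + 44657\right) \left(-34750 - 30731\right) = 4471 \left(-65481\right) = -292765551$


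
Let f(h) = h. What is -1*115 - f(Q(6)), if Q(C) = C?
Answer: -121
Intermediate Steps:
-1*115 - f(Q(6)) = -1*115 - 1*6 = -115 - 6 = -121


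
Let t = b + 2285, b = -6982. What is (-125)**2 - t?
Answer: 20322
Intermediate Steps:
t = -4697 (t = -6982 + 2285 = -4697)
(-125)**2 - t = (-125)**2 - 1*(-4697) = 15625 + 4697 = 20322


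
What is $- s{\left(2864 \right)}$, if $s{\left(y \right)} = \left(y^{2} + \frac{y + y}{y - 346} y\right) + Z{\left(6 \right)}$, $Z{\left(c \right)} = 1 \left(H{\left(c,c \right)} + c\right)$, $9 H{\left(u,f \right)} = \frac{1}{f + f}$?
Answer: $- \frac{1116196472771}{135972} \approx -8.209 \cdot 10^{6}$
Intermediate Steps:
$H{\left(u,f \right)} = \frac{1}{18 f}$ ($H{\left(u,f \right)} = \frac{1}{9 \left(f + f\right)} = \frac{1}{9 \cdot 2 f} = \frac{\frac{1}{2} \frac{1}{f}}{9} = \frac{1}{18 f}$)
$Z{\left(c \right)} = c + \frac{1}{18 c}$ ($Z{\left(c \right)} = 1 \left(\frac{1}{18 c} + c\right) = 1 \left(c + \frac{1}{18 c}\right) = c + \frac{1}{18 c}$)
$s{\left(y \right)} = \frac{649}{108} + y^{2} + \frac{2 y^{2}}{-346 + y}$ ($s{\left(y \right)} = \left(y^{2} + \frac{y + y}{y - 346} y\right) + \left(6 + \frac{1}{18 \cdot 6}\right) = \left(y^{2} + \frac{2 y}{-346 + y} y\right) + \left(6 + \frac{1}{18} \cdot \frac{1}{6}\right) = \left(y^{2} + \frac{2 y}{-346 + y} y\right) + \left(6 + \frac{1}{108}\right) = \left(y^{2} + \frac{2 y^{2}}{-346 + y}\right) + \frac{649}{108} = \frac{649}{108} + y^{2} + \frac{2 y^{2}}{-346 + y}$)
$- s{\left(2864 \right)} = - \frac{-224554 - 37152 \cdot 2864^{2} + 108 \cdot 2864^{3} + 649 \cdot 2864}{108 \left(-346 + 2864\right)} = - \frac{-224554 - 304739131392 + 108 \cdot 23491948544 + 1858736}{108 \cdot 2518} = - \frac{-224554 - 304739131392 + 2537130442752 + 1858736}{108 \cdot 2518} = - \frac{2232392945542}{108 \cdot 2518} = \left(-1\right) \frac{1116196472771}{135972} = - \frac{1116196472771}{135972}$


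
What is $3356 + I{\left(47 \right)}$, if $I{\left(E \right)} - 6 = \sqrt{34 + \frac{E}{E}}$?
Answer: $3362 + \sqrt{35} \approx 3367.9$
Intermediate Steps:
$I{\left(E \right)} = 6 + \sqrt{35}$ ($I{\left(E \right)} = 6 + \sqrt{34 + \frac{E}{E}} = 6 + \sqrt{34 + 1} = 6 + \sqrt{35}$)
$3356 + I{\left(47 \right)} = 3356 + \left(6 + \sqrt{35}\right) = 3362 + \sqrt{35}$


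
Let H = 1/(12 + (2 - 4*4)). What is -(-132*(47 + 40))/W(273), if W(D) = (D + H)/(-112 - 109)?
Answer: -5075928/545 ≈ -9313.6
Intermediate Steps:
H = -½ (H = 1/(12 + (2 - 16)) = 1/(12 - 14) = 1/(-2) = -½ ≈ -0.50000)
W(D) = 1/442 - D/221 (W(D) = (D - ½)/(-112 - 109) = (-½ + D)/(-221) = (-½ + D)*(-1/221) = 1/442 - D/221)
-(-132*(47 + 40))/W(273) = -(-132*(47 + 40))/(1/442 - 1/221*273) = -(-132*87)/(1/442 - 21/17) = -(-11484)/(-545/442) = -(-11484)*(-442)/545 = -1*5075928/545 = -5075928/545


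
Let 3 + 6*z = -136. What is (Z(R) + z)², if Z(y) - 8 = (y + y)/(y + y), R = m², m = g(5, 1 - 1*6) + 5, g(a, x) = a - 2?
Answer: 7225/36 ≈ 200.69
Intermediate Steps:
z = -139/6 (z = -½ + (⅙)*(-136) = -½ - 68/3 = -139/6 ≈ -23.167)
g(a, x) = -2 + a
m = 8 (m = (-2 + 5) + 5 = 3 + 5 = 8)
R = 64 (R = 8² = 64)
Z(y) = 9 (Z(y) = 8 + (y + y)/(y + y) = 8 + (2*y)/((2*y)) = 8 + (2*y)*(1/(2*y)) = 8 + 1 = 9)
(Z(R) + z)² = (9 - 139/6)² = (-85/6)² = 7225/36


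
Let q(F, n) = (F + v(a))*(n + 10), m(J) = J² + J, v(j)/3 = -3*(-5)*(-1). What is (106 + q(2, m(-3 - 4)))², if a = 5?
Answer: 4536900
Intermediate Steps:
v(j) = -45 (v(j) = 3*(-3*(-5)*(-1)) = 3*(15*(-1)) = 3*(-15) = -45)
m(J) = J + J²
q(F, n) = (-45 + F)*(10 + n) (q(F, n) = (F - 45)*(n + 10) = (-45 + F)*(10 + n))
(106 + q(2, m(-3 - 4)))² = (106 + (-450 - 45*(-3 - 4)*(1 + (-3 - 4)) + 10*2 + 2*((-3 - 4)*(1 + (-3 - 4)))))² = (106 + (-450 - (-315)*(1 - 7) + 20 + 2*(-7*(1 - 7))))² = (106 + (-450 - (-315)*(-6) + 20 + 2*(-7*(-6))))² = (106 + (-450 - 45*42 + 20 + 2*42))² = (106 + (-450 - 1890 + 20 + 84))² = (106 - 2236)² = (-2130)² = 4536900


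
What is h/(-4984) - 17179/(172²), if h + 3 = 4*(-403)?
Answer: -4730247/18430832 ≈ -0.25665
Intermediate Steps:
h = -1615 (h = -3 + 4*(-403) = -3 - 1612 = -1615)
h/(-4984) - 17179/(172²) = -1615/(-4984) - 17179/(172²) = -1615*(-1/4984) - 17179/29584 = 1615/4984 - 17179*1/29584 = 1615/4984 - 17179/29584 = -4730247/18430832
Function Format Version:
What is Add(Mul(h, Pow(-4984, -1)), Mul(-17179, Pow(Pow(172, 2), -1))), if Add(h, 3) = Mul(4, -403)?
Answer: Rational(-4730247, 18430832) ≈ -0.25665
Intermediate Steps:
h = -1615 (h = Add(-3, Mul(4, -403)) = Add(-3, -1612) = -1615)
Add(Mul(h, Pow(-4984, -1)), Mul(-17179, Pow(Pow(172, 2), -1))) = Add(Mul(-1615, Pow(-4984, -1)), Mul(-17179, Pow(Pow(172, 2), -1))) = Add(Mul(-1615, Rational(-1, 4984)), Mul(-17179, Pow(29584, -1))) = Add(Rational(1615, 4984), Mul(-17179, Rational(1, 29584))) = Add(Rational(1615, 4984), Rational(-17179, 29584)) = Rational(-4730247, 18430832)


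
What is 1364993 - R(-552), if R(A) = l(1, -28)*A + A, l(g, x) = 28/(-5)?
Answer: 6812269/5 ≈ 1.3625e+6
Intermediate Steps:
l(g, x) = -28/5 (l(g, x) = 28*(-1/5) = -28/5)
R(A) = -23*A/5 (R(A) = -28*A/5 + A = -23*A/5)
1364993 - R(-552) = 1364993 - (-23)*(-552)/5 = 1364993 - 1*12696/5 = 1364993 - 12696/5 = 6812269/5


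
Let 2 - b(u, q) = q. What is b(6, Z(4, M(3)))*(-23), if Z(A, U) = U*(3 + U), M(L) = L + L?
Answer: 1196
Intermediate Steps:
M(L) = 2*L
b(u, q) = 2 - q
b(6, Z(4, M(3)))*(-23) = (2 - 2*3*(3 + 2*3))*(-23) = (2 - 6*(3 + 6))*(-23) = (2 - 6*9)*(-23) = (2 - 1*54)*(-23) = (2 - 54)*(-23) = -52*(-23) = 1196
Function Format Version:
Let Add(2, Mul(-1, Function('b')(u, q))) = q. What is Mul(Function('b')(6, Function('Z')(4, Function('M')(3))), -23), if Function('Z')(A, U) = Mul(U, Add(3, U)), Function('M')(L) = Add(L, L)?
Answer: 1196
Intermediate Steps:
Function('M')(L) = Mul(2, L)
Function('b')(u, q) = Add(2, Mul(-1, q))
Mul(Function('b')(6, Function('Z')(4, Function('M')(3))), -23) = Mul(Add(2, Mul(-1, Mul(Mul(2, 3), Add(3, Mul(2, 3))))), -23) = Mul(Add(2, Mul(-1, Mul(6, Add(3, 6)))), -23) = Mul(Add(2, Mul(-1, Mul(6, 9))), -23) = Mul(Add(2, Mul(-1, 54)), -23) = Mul(Add(2, -54), -23) = Mul(-52, -23) = 1196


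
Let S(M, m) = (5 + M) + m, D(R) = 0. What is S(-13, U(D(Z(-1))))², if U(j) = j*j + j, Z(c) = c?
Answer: 64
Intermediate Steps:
U(j) = j + j² (U(j) = j² + j = j + j²)
S(M, m) = 5 + M + m
S(-13, U(D(Z(-1))))² = (5 - 13 + 0*(1 + 0))² = (5 - 13 + 0*1)² = (5 - 13 + 0)² = (-8)² = 64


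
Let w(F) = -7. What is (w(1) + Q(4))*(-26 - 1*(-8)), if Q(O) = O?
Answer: 54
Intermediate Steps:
(w(1) + Q(4))*(-26 - 1*(-8)) = (-7 + 4)*(-26 - 1*(-8)) = -3*(-26 + 8) = -3*(-18) = 54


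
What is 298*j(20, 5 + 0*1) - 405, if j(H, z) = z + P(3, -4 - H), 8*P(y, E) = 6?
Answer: 2617/2 ≈ 1308.5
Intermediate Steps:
P(y, E) = ¾ (P(y, E) = (⅛)*6 = ¾)
j(H, z) = ¾ + z (j(H, z) = z + ¾ = ¾ + z)
298*j(20, 5 + 0*1) - 405 = 298*(¾ + (5 + 0*1)) - 405 = 298*(¾ + (5 + 0)) - 405 = 298*(¾ + 5) - 405 = 298*(23/4) - 405 = 3427/2 - 405 = 2617/2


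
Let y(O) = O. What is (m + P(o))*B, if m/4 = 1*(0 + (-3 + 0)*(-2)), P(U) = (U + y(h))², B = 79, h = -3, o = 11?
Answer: 6952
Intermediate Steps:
P(U) = (-3 + U)² (P(U) = (U - 3)² = (-3 + U)²)
m = 24 (m = 4*(1*(0 + (-3 + 0)*(-2))) = 4*(1*(0 - 3*(-2))) = 4*(1*(0 + 6)) = 4*(1*6) = 4*6 = 24)
(m + P(o))*B = (24 + (-3 + 11)²)*79 = (24 + 8²)*79 = (24 + 64)*79 = 88*79 = 6952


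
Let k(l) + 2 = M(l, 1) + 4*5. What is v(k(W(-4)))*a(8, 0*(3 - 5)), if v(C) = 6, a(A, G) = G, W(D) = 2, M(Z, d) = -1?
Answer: 0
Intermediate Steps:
k(l) = 17 (k(l) = -2 + (-1 + 4*5) = -2 + (-1 + 20) = -2 + 19 = 17)
v(k(W(-4)))*a(8, 0*(3 - 5)) = 6*(0*(3 - 5)) = 6*(0*(-2)) = 6*0 = 0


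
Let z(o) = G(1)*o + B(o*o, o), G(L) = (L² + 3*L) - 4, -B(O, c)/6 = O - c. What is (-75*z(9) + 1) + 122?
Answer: 32523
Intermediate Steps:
B(O, c) = -6*O + 6*c (B(O, c) = -6*(O - c) = -6*O + 6*c)
G(L) = -4 + L² + 3*L
z(o) = -6*o² + 6*o (z(o) = (-4 + 1² + 3*1)*o + (-6*o*o + 6*o) = (-4 + 1 + 3)*o + (-6*o² + 6*o) = 0*o + (-6*o² + 6*o) = 0 + (-6*o² + 6*o) = -6*o² + 6*o)
(-75*z(9) + 1) + 122 = (-450*9*(1 - 1*9) + 1) + 122 = (-450*9*(1 - 9) + 1) + 122 = (-450*9*(-8) + 1) + 122 = (-75*(-432) + 1) + 122 = (32400 + 1) + 122 = 32401 + 122 = 32523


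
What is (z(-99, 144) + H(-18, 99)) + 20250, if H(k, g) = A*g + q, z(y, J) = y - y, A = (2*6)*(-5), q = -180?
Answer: 14130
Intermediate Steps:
A = -60 (A = 12*(-5) = -60)
z(y, J) = 0
H(k, g) = -180 - 60*g (H(k, g) = -60*g - 180 = -180 - 60*g)
(z(-99, 144) + H(-18, 99)) + 20250 = (0 + (-180 - 60*99)) + 20250 = (0 + (-180 - 5940)) + 20250 = (0 - 6120) + 20250 = -6120 + 20250 = 14130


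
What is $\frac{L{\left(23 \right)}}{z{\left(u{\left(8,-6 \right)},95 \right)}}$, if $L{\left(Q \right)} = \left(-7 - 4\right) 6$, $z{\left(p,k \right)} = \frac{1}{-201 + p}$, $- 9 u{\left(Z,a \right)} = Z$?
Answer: $\frac{39974}{3} \approx 13325.0$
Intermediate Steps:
$u{\left(Z,a \right)} = - \frac{Z}{9}$
$L{\left(Q \right)} = -66$ ($L{\left(Q \right)} = \left(-11\right) 6 = -66$)
$\frac{L{\left(23 \right)}}{z{\left(u{\left(8,-6 \right)},95 \right)}} = - \frac{66}{\frac{1}{-201 - \frac{8}{9}}} = - \frac{66}{\frac{1}{- \frac{1817}{9}}} = - \frac{66}{- \frac{9}{1817}} = \left(-66\right) \left(- \frac{1817}{9}\right) = \frac{39974}{3}$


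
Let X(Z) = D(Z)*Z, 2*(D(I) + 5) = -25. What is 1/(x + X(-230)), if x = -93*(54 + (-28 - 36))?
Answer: 1/4955 ≈ 0.00020182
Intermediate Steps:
D(I) = -35/2 (D(I) = -5 + (1/2)*(-25) = -5 - 25/2 = -35/2)
X(Z) = -35*Z/2
x = 930 (x = -93*(54 - 64) = -93*(-10) = 930)
1/(x + X(-230)) = 1/(930 - 35/2*(-230)) = 1/(930 + 4025) = 1/4955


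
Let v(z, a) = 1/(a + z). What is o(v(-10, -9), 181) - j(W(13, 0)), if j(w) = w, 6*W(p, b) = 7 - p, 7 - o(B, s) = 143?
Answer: -135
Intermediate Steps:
o(B, s) = -136 (o(B, s) = 7 - 1*143 = 7 - 143 = -136)
W(p, b) = 7/6 - p/6 (W(p, b) = (7 - p)/6 = 7/6 - p/6)
o(v(-10, -9), 181) - j(W(13, 0)) = -136 - (7/6 - 1/6*13) = -136 - (7/6 - 13/6) = -136 - 1*(-1) = -136 + 1 = -135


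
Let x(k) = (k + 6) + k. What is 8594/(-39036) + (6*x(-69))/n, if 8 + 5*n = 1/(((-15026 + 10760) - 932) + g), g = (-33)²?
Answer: 317448614239/641615214 ≈ 494.76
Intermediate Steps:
x(k) = 6 + 2*k (x(k) = (6 + k) + k = 6 + 2*k)
g = 1089
n = -32873/20545 (n = -8/5 + 1/(5*(((-15026 + 10760) - 932) + 1089)) = -8/5 + 1/(5*((-4266 - 932) + 1089)) = -8/5 + 1/(5*(-5198 + 1089)) = -8/5 + (⅕)/(-4109) = -8/5 + (⅕)*(-1/4109) = -8/5 - 1/20545 = -32873/20545 ≈ -1.6000)
8594/(-39036) + (6*x(-69))/n = 8594/(-39036) + (6*(6 + 2*(-69)))/(-32873/20545) = 8594*(-1/39036) + (6*(6 - 138))*(-20545/32873) = -4297/19518 + (6*(-132))*(-20545/32873) = -4297/19518 - 792*(-20545/32873) = -4297/19518 + 16271640/32873 = 317448614239/641615214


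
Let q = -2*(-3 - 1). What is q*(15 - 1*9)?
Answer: 48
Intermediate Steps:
q = 8 (q = -2*(-4) = 8)
q*(15 - 1*9) = 8*(15 - 1*9) = 8*(15 - 9) = 8*6 = 48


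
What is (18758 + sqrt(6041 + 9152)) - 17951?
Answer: 807 + sqrt(15193) ≈ 930.26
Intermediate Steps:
(18758 + sqrt(6041 + 9152)) - 17951 = (18758 + sqrt(15193)) - 17951 = 807 + sqrt(15193)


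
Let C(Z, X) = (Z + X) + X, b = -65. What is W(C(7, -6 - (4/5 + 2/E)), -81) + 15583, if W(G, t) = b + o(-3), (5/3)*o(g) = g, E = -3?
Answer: 77581/5 ≈ 15516.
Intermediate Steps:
o(g) = 3*g/5
C(Z, X) = Z + 2*X (C(Z, X) = (X + Z) + X = Z + 2*X)
W(G, t) = -334/5 (W(G, t) = -65 + (⅗)*(-3) = -65 - 9/5 = -334/5)
W(C(7, -6 - (4/5 + 2/E)), -81) + 15583 = -334/5 + 15583 = 77581/5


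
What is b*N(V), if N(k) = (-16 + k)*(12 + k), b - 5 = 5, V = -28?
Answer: 7040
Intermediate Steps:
b = 10 (b = 5 + 5 = 10)
b*N(V) = 10*(-192 + (-28)² - 4*(-28)) = 10*(-192 + 784 + 112) = 10*704 = 7040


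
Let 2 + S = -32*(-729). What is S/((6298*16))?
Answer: 11663/50384 ≈ 0.23148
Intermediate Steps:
S = 23326 (S = -2 - 32*(-729) = -2 + 23328 = 23326)
S/((6298*16)) = 23326/((6298*16)) = 23326/100768 = 23326*(1/100768) = 11663/50384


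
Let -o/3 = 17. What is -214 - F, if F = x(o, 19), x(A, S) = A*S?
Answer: 755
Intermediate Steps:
o = -51 (o = -3*17 = -51)
F = -969 (F = -51*19 = -969)
-214 - F = -214 - 1*(-969) = -214 + 969 = 755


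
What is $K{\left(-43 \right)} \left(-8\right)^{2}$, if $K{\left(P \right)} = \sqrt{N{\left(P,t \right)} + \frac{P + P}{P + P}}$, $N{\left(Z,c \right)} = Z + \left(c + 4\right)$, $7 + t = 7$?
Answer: $64 i \sqrt{38} \approx 394.52 i$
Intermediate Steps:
$t = 0$ ($t = -7 + 7 = 0$)
$N{\left(Z,c \right)} = 4 + Z + c$ ($N{\left(Z,c \right)} = Z + \left(4 + c\right) = 4 + Z + c$)
$K{\left(P \right)} = \sqrt{5 + P}$ ($K{\left(P \right)} = \sqrt{\left(4 + P + 0\right) + \frac{P + P}{P + P}} = \sqrt{\left(4 + P\right) + \frac{2 P}{2 P}} = \sqrt{\left(4 + P\right) + 2 P \frac{1}{2 P}} = \sqrt{\left(4 + P\right) + 1} = \sqrt{5 + P}$)
$K{\left(-43 \right)} \left(-8\right)^{2} = \sqrt{5 - 43} \left(-8\right)^{2} = \sqrt{-38} \cdot 64 = i \sqrt{38} \cdot 64 = 64 i \sqrt{38}$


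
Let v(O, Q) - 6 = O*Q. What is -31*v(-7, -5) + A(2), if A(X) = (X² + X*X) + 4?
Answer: -1259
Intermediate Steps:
A(X) = 4 + 2*X² (A(X) = (X² + X²) + 4 = 2*X² + 4 = 4 + 2*X²)
v(O, Q) = 6 + O*Q
-31*v(-7, -5) + A(2) = -31*(6 - 7*(-5)) + (4 + 2*2²) = -31*(6 + 35) + (4 + 2*4) = -31*41 + (4 + 8) = -1271 + 12 = -1259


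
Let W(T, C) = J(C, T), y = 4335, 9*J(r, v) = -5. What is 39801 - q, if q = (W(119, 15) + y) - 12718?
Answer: 433661/9 ≈ 48185.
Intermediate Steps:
J(r, v) = -5/9 (J(r, v) = (1/9)*(-5) = -5/9)
W(T, C) = -5/9
q = -75452/9 (q = (-5/9 + 4335) - 12718 = 39010/9 - 12718 = -75452/9 ≈ -8383.6)
39801 - q = 39801 - 1*(-75452/9) = 39801 + 75452/9 = 433661/9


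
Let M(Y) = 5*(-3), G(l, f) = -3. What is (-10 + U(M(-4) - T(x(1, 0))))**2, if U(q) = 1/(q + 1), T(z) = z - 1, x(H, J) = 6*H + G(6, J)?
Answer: 25921/256 ≈ 101.25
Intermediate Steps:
x(H, J) = -3 + 6*H (x(H, J) = 6*H - 3 = -3 + 6*H)
M(Y) = -15
T(z) = -1 + z
U(q) = 1/(1 + q)
(-10 + U(M(-4) - T(x(1, 0))))**2 = (-10 + 1/(1 + (-15 - (-1 + (-3 + 6*1)))))**2 = (-10 + 1/(1 + (-15 - (-1 + (-3 + 6)))))**2 = (-10 + 1/(1 + (-15 - (-1 + 3))))**2 = (-10 + 1/(1 + (-15 - 1*2)))**2 = (-10 + 1/(1 + (-15 - 2)))**2 = (-10 + 1/(1 - 17))**2 = (-10 + 1/(-16))**2 = (-10 - 1/16)**2 = (-161/16)**2 = 25921/256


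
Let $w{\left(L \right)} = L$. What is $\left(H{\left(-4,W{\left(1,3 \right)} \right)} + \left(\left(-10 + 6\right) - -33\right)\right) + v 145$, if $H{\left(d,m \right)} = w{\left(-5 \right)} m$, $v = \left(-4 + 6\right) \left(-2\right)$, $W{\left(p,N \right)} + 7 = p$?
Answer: $-521$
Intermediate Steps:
$W{\left(p,N \right)} = -7 + p$
$v = -4$ ($v = 2 \left(-2\right) = -4$)
$H{\left(d,m \right)} = - 5 m$
$\left(H{\left(-4,W{\left(1,3 \right)} \right)} + \left(\left(-10 + 6\right) - -33\right)\right) + v 145 = \left(- 5 \left(-7 + 1\right) + \left(\left(-10 + 6\right) - -33\right)\right) - 580 = \left(\left(-5\right) \left(-6\right) + \left(-4 + 33\right)\right) - 580 = \left(30 + 29\right) - 580 = 59 - 580 = -521$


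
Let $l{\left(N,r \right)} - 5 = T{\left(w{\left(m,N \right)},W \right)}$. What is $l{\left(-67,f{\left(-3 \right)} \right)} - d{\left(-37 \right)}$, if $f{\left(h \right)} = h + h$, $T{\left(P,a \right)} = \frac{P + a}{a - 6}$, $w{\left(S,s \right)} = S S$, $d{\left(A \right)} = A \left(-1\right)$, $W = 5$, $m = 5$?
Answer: $-62$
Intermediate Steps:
$d{\left(A \right)} = - A$
$w{\left(S,s \right)} = S^{2}$
$T{\left(P,a \right)} = \frac{P + a}{-6 + a}$
$f{\left(h \right)} = 2 h$
$l{\left(N,r \right)} = -25$ ($l{\left(N,r \right)} = 5 + \frac{5^{2} + 5}{-6 + 5} = 5 + \frac{25 + 5}{-1} = 5 - 30 = -25$)
$l{\left(-67,f{\left(-3 \right)} \right)} - d{\left(-37 \right)} = -25 - \left(-1\right) \left(-37\right) = -25 - 37 = -62$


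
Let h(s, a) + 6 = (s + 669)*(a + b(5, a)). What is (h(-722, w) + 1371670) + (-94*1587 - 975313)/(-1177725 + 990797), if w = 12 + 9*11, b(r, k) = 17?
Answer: 255135413131/186928 ≈ 1.3649e+6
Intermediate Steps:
w = 111 (w = 12 + 99 = 111)
h(s, a) = -6 + (17 + a)*(669 + s) (h(s, a) = -6 + (s + 669)*(a + 17) = -6 + (669 + s)*(17 + a) = -6 + (17 + a)*(669 + s))
(h(-722, w) + 1371670) + (-94*1587 - 975313)/(-1177725 + 990797) = ((11367 + 17*(-722) + 669*111 + 111*(-722)) + 1371670) + (-94*1587 - 975313)/(-1177725 + 990797) = ((11367 - 12274 + 74259 - 80142) + 1371670) + (-149178 - 975313)/(-186928) = (-6790 + 1371670) - 1124491*(-1/186928) = 1364880 + 1124491/186928 = 255135413131/186928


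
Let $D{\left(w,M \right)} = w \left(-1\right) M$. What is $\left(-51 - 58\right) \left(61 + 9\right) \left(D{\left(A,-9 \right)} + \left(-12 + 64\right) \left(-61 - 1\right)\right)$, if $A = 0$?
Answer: $24599120$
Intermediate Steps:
$D{\left(w,M \right)} = - M w$ ($D{\left(w,M \right)} = - w M = - M w$)
$\left(-51 - 58\right) \left(61 + 9\right) \left(D{\left(A,-9 \right)} + \left(-12 + 64\right) \left(-61 - 1\right)\right) = \left(-51 - 58\right) \left(61 + 9\right) \left(\left(-1\right) \left(-9\right) 0 + \left(-12 + 64\right) \left(-61 - 1\right)\right) = \left(-109\right) 70 \left(0 + 52 \left(-62\right)\right) = - 7630 \left(0 - 3224\right) = \left(-7630\right) \left(-3224\right) = 24599120$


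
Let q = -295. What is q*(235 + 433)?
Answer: -197060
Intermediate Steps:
q*(235 + 433) = -295*(235 + 433) = -295*668 = -197060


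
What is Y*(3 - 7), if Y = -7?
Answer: 28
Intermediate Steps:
Y*(3 - 7) = -7*(3 - 7) = -7*(-4) = 28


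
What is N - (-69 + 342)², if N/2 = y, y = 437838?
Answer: 801147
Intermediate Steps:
N = 875676 (N = 2*437838 = 875676)
N - (-69 + 342)² = 875676 - (-69 + 342)² = 875676 - 1*273² = 875676 - 1*74529 = 875676 - 74529 = 801147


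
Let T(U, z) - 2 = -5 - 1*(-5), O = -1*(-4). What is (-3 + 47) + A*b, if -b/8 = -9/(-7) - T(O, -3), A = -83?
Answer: -3012/7 ≈ -430.29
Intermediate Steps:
O = 4
T(U, z) = 2 (T(U, z) = 2 + (-5 - 1*(-5)) = 2 + (-5 + 5) = 2 + 0 = 2)
b = 40/7 (b = -8*(-9/(-7) - 1*2) = -8*(-9*(-⅐) - 2) = -8*(9/7 - 2) = -8*(-5/7) = 40/7 ≈ 5.7143)
(-3 + 47) + A*b = (-3 + 47) - 83*40/7 = 44 - 3320/7 = -3012/7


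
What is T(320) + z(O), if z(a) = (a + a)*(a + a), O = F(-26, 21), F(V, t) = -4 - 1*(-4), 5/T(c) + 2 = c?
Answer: 5/318 ≈ 0.015723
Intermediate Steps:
T(c) = 5/(-2 + c)
F(V, t) = 0 (F(V, t) = -4 + 4 = 0)
O = 0
z(a) = 4*a**2 (z(a) = (2*a)*(2*a) = 4*a**2)
T(320) + z(O) = 5/(-2 + 320) + 4*0**2 = 5/318 + 4*0 = 5*(1/318) + 0 = 5/318 + 0 = 5/318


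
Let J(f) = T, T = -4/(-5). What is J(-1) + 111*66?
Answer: 36634/5 ≈ 7326.8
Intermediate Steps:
T = ⅘ (T = -4*(-⅕) = ⅘ ≈ 0.80000)
J(f) = ⅘
J(-1) + 111*66 = ⅘ + 111*66 = ⅘ + 7326 = 36634/5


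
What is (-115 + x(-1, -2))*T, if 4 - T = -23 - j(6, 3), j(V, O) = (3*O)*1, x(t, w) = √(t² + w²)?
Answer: -4140 + 36*√5 ≈ -4059.5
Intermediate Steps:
j(V, O) = 3*O
T = 36 (T = 4 - (-23 - 3*3) = 4 - (-23 - 1*9) = 4 - (-23 - 9) = 4 - 1*(-32) = 4 + 32 = 36)
(-115 + x(-1, -2))*T = (-115 + √((-1)² + (-2)²))*36 = (-115 + √(1 + 4))*36 = (-115 + √5)*36 = -4140 + 36*√5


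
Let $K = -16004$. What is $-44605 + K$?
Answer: $-60609$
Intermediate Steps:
$-44605 + K = -44605 - 16004 = -60609$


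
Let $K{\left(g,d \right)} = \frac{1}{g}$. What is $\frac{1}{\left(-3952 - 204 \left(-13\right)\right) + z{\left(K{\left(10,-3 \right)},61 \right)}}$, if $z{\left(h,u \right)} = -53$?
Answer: $- \frac{1}{1353} \approx -0.0007391$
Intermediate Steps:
$\frac{1}{\left(-3952 - 204 \left(-13\right)\right) + z{\left(K{\left(10,-3 \right)},61 \right)}} = \frac{1}{\left(-3952 - 204 \left(-13\right)\right) - 53} = \frac{1}{\left(-3952 - -2652\right) - 53} = \frac{1}{\left(-3952 + 2652\right) - 53} = \frac{1}{-1300 - 53} = \frac{1}{-1353} = - \frac{1}{1353}$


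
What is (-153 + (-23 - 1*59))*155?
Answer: -36425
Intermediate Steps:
(-153 + (-23 - 1*59))*155 = (-153 + (-23 - 59))*155 = (-153 - 82)*155 = -235*155 = -36425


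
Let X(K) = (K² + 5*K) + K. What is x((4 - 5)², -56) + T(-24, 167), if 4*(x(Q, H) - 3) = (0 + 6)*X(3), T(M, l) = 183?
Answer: 453/2 ≈ 226.50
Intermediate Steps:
X(K) = K² + 6*K
x(Q, H) = 87/2 (x(Q, H) = 3 + ((0 + 6)*(3*(6 + 3)))/4 = 3 + (6*(3*9))/4 = 3 + (6*27)/4 = 3 + (¼)*162 = 3 + 81/2 = 87/2)
x((4 - 5)², -56) + T(-24, 167) = 87/2 + 183 = 453/2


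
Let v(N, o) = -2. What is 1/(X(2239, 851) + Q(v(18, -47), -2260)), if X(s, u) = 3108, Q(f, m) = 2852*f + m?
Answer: -1/4856 ≈ -0.00020593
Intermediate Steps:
Q(f, m) = m + 2852*f
1/(X(2239, 851) + Q(v(18, -47), -2260)) = 1/(3108 + (-2260 + 2852*(-2))) = 1/(3108 + (-2260 - 5704)) = 1/(3108 - 7964) = 1/(-4856) = -1/4856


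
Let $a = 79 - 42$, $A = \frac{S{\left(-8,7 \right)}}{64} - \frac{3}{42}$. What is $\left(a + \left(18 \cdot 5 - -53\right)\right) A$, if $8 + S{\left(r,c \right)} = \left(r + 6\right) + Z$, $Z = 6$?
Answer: $- \frac{675}{28} \approx -24.107$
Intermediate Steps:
$S{\left(r,c \right)} = 4 + r$ ($S{\left(r,c \right)} = -8 + \left(\left(r + 6\right) + 6\right) = -8 + \left(\left(6 + r\right) + 6\right) = -8 + \left(12 + r\right) = 4 + r$)
$A = - \frac{15}{112}$ ($A = \frac{4 - 8}{64} - \frac{3}{42} = \left(-4\right) \frac{1}{64} - \frac{1}{14} = - \frac{1}{16} - \frac{1}{14} = - \frac{15}{112} \approx -0.13393$)
$a = 37$
$\left(a + \left(18 \cdot 5 - -53\right)\right) A = \left(37 + \left(18 \cdot 5 - -53\right)\right) \left(- \frac{15}{112}\right) = \left(37 + \left(90 + 53\right)\right) \left(- \frac{15}{112}\right) = \left(37 + 143\right) \left(- \frac{15}{112}\right) = 180 \left(- \frac{15}{112}\right) = - \frac{675}{28}$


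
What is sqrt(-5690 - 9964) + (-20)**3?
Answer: -8000 + I*sqrt(15654) ≈ -8000.0 + 125.12*I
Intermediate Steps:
sqrt(-5690 - 9964) + (-20)**3 = sqrt(-15654) - 8000 = I*sqrt(15654) - 8000 = -8000 + I*sqrt(15654)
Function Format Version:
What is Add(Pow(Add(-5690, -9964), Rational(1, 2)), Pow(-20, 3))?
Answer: Add(-8000, Mul(I, Pow(15654, Rational(1, 2)))) ≈ Add(-8000.0, Mul(125.12, I))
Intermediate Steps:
Add(Pow(Add(-5690, -9964), Rational(1, 2)), Pow(-20, 3)) = Add(Pow(-15654, Rational(1, 2)), -8000) = Add(Mul(I, Pow(15654, Rational(1, 2))), -8000) = Add(-8000, Mul(I, Pow(15654, Rational(1, 2))))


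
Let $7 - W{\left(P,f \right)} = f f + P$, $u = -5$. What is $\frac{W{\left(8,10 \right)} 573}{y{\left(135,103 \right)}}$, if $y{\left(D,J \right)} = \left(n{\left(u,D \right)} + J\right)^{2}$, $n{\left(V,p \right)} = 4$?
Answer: $- \frac{57873}{11449} \approx -5.0549$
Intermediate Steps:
$W{\left(P,f \right)} = 7 - P - f^{2}$ ($W{\left(P,f \right)} = 7 - \left(f f + P\right) = 7 - \left(f^{2} + P\right) = 7 - \left(P + f^{2}\right) = 7 - P - f^{2}$)
$y{\left(D,J \right)} = \left(4 + J\right)^{2}$
$\frac{W{\left(8,10 \right)} 573}{y{\left(135,103 \right)}} = \frac{\left(7 - 8 - 10^{2}\right) 573}{\left(4 + 103\right)^{2}} = \frac{\left(7 - 8 - 100\right) 573}{107^{2}} = \frac{\left(7 - 8 - 100\right) 573}{11449} = \left(-101\right) 573 \cdot \frac{1}{11449} = \left(-57873\right) \frac{1}{11449} = - \frac{57873}{11449}$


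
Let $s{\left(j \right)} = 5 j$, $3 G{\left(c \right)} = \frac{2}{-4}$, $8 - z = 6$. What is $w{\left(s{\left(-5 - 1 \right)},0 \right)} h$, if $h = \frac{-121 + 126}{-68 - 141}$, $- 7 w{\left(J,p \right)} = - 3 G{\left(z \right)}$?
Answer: $\frac{5}{2926} \approx 0.0017088$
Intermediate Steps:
$z = 2$ ($z = 8 - 6 = 2$)
$G{\left(c \right)} = - \frac{1}{6}$ ($G{\left(c \right)} = \frac{2 \frac{1}{-4}}{3} = \frac{2 \left(- \frac{1}{4}\right)}{3} = \frac{1}{3} \left(- \frac{1}{2}\right) = - \frac{1}{6}$)
$w{\left(J,p \right)} = - \frac{1}{14}$ ($w{\left(J,p \right)} = - \frac{\left(-3\right) \left(- \frac{1}{6}\right)}{7} = \left(- \frac{1}{7}\right) \frac{1}{2} = - \frac{1}{14}$)
$h = - \frac{5}{209}$ ($h = \frac{5}{-209} = 5 \left(- \frac{1}{209}\right) = - \frac{5}{209} \approx -0.023923$)
$w{\left(s{\left(-5 - 1 \right)},0 \right)} h = \left(- \frac{1}{14}\right) \left(- \frac{5}{209}\right) = \frac{5}{2926}$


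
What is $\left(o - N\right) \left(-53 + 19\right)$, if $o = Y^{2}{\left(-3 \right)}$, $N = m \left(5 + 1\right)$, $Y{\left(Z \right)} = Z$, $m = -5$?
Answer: $-1326$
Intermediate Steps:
$N = -30$ ($N = - 5 \left(5 + 1\right) = \left(-5\right) 6 = -30$)
$o = 9$ ($o = \left(-3\right)^{2} = 9$)
$\left(o - N\right) \left(-53 + 19\right) = \left(9 - -30\right) \left(-53 + 19\right) = \left(9 + 30\right) \left(-34\right) = 39 \left(-34\right) = -1326$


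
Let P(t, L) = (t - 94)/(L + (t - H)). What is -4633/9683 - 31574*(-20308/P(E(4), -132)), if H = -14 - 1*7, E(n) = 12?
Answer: 307334906856379/397003 ≈ 7.7414e+8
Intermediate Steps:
H = -21 (H = -14 - 7 = -21)
P(t, L) = (-94 + t)/(21 + L + t) (P(t, L) = (t - 94)/(L + (t - 1*(-21))) = (-94 + t)/(L + (t + 21)) = (-94 + t)/(L + (21 + t)) = (-94 + t)/(21 + L + t))
-4633/9683 - 31574*(-20308/P(E(4), -132)) = -4633/9683 - 31574*(-20308*(21 - 132 + 12)/(-94 + 12)) = -4633*1/9683 - 31574/((-82/(-99))*(-1/20308)) = -4633/9683 - 31574/(-1/99*(-82)*(-1/20308)) = -4633/9683 - 31574/((82/99)*(-1/20308)) = -4633/9683 - 31574/(-41/1005246) = -4633/9683 - 31574*(-1005246/41) = -4633/9683 + 31739637204/41 = 307334906856379/397003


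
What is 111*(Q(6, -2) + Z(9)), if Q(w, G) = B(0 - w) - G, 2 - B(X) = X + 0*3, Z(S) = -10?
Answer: 0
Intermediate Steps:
B(X) = 2 - X (B(X) = 2 - (X + 0*3) = 2 - (X + 0) = 2 - X)
Q(w, G) = 2 + w - G (Q(w, G) = (2 - (0 - w)) - G = (2 - (-1)*w) - G = (2 + w) - G = 2 + w - G)
111*(Q(6, -2) + Z(9)) = 111*((2 + 6 - 1*(-2)) - 10) = 111*((2 + 6 + 2) - 10) = 111*(10 - 10) = 111*0 = 0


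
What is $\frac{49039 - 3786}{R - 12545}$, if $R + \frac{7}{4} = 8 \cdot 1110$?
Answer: $- \frac{181012}{14667} \approx -12.341$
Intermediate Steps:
$R = \frac{35513}{4}$ ($R = - \frac{7}{4} + 8 \cdot 1110 = - \frac{7}{4} + 8880 = \frac{35513}{4} \approx 8878.3$)
$\frac{49039 - 3786}{R - 12545} = \frac{49039 - 3786}{\frac{35513}{4} - 12545} = \frac{45253}{- \frac{14667}{4}} = 45253 \left(- \frac{4}{14667}\right) = - \frac{181012}{14667}$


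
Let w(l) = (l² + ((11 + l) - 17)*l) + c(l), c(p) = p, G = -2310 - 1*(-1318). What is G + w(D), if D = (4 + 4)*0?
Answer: -992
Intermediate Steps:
D = 0 (D = 8*0 = 0)
G = -992 (G = -2310 + 1318 = -992)
w(l) = l + l² + l*(-6 + l) (w(l) = (l² + ((11 + l) - 17)*l) + l = (l² + (-6 + l)*l) + l = (l² + l*(-6 + l)) + l = l + l² + l*(-6 + l))
G + w(D) = -992 + 0*(-5 + 2*0) = -992 + 0*(-5 + 0) = -992 + 0*(-5) = -992 + 0 = -992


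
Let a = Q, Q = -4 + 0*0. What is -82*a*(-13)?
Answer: -4264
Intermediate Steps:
Q = -4 (Q = -4 + 0 = -4)
a = -4
-82*a*(-13) = -82*(-4)*(-13) = 328*(-13) = -4264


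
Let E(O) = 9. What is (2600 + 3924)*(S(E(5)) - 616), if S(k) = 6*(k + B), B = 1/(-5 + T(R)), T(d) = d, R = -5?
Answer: -18352012/5 ≈ -3.6704e+6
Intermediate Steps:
B = -⅒ (B = 1/(-5 - 5) = 1/(-10) = -⅒ ≈ -0.10000)
S(k) = -⅗ + 6*k (S(k) = 6*(k - ⅒) = 6*(-⅒ + k) = -⅗ + 6*k)
(2600 + 3924)*(S(E(5)) - 616) = (2600 + 3924)*((-⅗ + 6*9) - 616) = 6524*((-⅗ + 54) - 616) = 6524*(267/5 - 616) = 6524*(-2813/5) = -18352012/5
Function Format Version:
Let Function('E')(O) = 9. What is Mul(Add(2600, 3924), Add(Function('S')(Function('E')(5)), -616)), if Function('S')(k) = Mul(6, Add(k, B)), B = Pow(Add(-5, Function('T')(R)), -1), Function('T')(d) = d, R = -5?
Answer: Rational(-18352012, 5) ≈ -3.6704e+6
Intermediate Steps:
B = Rational(-1, 10) (B = Pow(Add(-5, -5), -1) = Pow(-10, -1) = Rational(-1, 10) ≈ -0.10000)
Function('S')(k) = Add(Rational(-3, 5), Mul(6, k)) (Function('S')(k) = Mul(6, Add(k, Rational(-1, 10))) = Mul(6, Add(Rational(-1, 10), k)) = Add(Rational(-3, 5), Mul(6, k)))
Mul(Add(2600, 3924), Add(Function('S')(Function('E')(5)), -616)) = Mul(Add(2600, 3924), Add(Add(Rational(-3, 5), Mul(6, 9)), -616)) = Mul(6524, Add(Add(Rational(-3, 5), 54), -616)) = Mul(6524, Add(Rational(267, 5), -616)) = Mul(6524, Rational(-2813, 5)) = Rational(-18352012, 5)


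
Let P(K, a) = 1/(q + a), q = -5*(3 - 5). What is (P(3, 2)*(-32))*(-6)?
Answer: 16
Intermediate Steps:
q = 10 (q = -5*(-2) = 10)
P(K, a) = 1/(10 + a)
(P(3, 2)*(-32))*(-6) = (-32/(10 + 2))*(-6) = (-32/12)*(-6) = ((1/12)*(-32))*(-6) = -8/3*(-6) = 16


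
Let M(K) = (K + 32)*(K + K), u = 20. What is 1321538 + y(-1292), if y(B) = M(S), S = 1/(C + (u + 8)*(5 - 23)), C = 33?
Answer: 293171281316/221841 ≈ 1.3215e+6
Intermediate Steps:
S = -1/471 (S = 1/(33 + (20 + 8)*(5 - 23)) = 1/(33 + 28*(-18)) = 1/(33 - 504) = 1/(-471) = -1/471 ≈ -0.0021231)
M(K) = 2*K*(32 + K) (M(K) = (32 + K)*(2*K) = 2*K*(32 + K))
y(B) = -30142/221841 (y(B) = 2*(-1/471)*(32 - 1/471) = 2*(-1/471)*(15071/471) = -30142/221841)
1321538 + y(-1292) = 1321538 - 30142/221841 = 293171281316/221841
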